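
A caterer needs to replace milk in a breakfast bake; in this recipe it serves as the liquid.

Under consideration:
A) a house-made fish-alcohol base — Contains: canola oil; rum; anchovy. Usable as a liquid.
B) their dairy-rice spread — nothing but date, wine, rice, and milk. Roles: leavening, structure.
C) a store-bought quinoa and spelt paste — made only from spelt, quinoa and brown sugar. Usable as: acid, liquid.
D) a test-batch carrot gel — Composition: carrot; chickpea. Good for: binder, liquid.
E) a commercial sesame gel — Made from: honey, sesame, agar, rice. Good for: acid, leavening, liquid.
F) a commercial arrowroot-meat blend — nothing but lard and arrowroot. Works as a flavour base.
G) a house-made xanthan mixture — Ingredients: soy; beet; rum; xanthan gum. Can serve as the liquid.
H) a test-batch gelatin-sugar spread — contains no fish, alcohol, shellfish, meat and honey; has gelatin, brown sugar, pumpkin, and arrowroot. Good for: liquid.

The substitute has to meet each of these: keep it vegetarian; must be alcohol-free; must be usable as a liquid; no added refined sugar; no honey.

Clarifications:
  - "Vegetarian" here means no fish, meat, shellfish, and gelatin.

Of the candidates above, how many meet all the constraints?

1

A: has anchovy, so not vegetarian; has rum, so not alcohol-free — no
B: not usable as a liquid; has wine, so not alcohol-free — no
C: has brown sugar, so not no-added-sugar — out
D: only chickpea and carrot; none excluded — keep
E: has honey, so not honey-free — out
F: not usable as a liquid; has lard, so not vegetarian — no
G: has rum, so not alcohol-free — out
H: has gelatin, so not vegetarian; has brown sugar, so not no-added-sugar — out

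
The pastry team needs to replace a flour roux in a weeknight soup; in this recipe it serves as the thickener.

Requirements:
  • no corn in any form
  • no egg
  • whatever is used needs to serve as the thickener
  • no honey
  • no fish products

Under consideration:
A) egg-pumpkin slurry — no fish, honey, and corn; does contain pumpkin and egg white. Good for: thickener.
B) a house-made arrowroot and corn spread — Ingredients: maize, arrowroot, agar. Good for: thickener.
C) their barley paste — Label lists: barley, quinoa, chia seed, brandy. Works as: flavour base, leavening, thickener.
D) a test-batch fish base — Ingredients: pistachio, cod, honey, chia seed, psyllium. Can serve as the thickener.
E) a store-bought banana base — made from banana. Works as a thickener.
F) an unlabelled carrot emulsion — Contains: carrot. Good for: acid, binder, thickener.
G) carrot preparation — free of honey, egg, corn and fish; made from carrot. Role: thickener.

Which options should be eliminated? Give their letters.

A: has egg white, so not egg-free — out
B: has maize, so not corn-free — out
C: works as a thickener, no honey, no fish — keep
D: has cod, so not fish-free; has honey, so not honey-free — out
E: works as a thickener, no egg, no honey — OK
F: all constraints satisfied — keep
G: works as a thickener, no honey, no egg — valid

A, B, D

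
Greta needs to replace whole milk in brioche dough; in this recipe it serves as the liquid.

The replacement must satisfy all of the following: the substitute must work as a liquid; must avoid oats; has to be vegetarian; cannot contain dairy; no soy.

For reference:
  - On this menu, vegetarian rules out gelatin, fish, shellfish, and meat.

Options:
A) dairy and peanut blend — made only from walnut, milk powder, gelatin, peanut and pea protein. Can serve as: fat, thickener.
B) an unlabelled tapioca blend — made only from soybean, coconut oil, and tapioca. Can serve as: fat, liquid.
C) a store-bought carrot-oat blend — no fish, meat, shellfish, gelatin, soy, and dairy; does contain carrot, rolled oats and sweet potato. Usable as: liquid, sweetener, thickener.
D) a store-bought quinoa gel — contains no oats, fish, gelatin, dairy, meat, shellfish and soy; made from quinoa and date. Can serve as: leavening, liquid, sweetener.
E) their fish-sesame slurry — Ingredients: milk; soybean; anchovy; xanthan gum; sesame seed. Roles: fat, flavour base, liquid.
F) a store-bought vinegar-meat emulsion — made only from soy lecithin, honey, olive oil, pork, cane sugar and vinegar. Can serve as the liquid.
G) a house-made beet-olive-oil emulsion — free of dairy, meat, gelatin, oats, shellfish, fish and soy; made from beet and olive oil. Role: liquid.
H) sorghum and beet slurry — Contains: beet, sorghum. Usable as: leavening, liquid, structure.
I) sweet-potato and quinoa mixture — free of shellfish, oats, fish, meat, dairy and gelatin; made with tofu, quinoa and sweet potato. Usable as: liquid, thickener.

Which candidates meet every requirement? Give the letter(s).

A: not usable as a liquid; has gelatin, so not vegetarian (and 1 more) — reject
B: has soybean, so not soy-free — out
C: has rolled oats, so not oat-free — no
D: no dairy, no soy — valid
E: has anchovy, so not vegetarian; has soybean, so not soy-free (and 1 more) — no
F: has pork, so not vegetarian; has soy lecithin, so not soy-free — out
G: no dairy, no oats — OK
H: works as a liquid, no dairy, no oats — keep
I: has tofu, so not soy-free — reject

D, G, H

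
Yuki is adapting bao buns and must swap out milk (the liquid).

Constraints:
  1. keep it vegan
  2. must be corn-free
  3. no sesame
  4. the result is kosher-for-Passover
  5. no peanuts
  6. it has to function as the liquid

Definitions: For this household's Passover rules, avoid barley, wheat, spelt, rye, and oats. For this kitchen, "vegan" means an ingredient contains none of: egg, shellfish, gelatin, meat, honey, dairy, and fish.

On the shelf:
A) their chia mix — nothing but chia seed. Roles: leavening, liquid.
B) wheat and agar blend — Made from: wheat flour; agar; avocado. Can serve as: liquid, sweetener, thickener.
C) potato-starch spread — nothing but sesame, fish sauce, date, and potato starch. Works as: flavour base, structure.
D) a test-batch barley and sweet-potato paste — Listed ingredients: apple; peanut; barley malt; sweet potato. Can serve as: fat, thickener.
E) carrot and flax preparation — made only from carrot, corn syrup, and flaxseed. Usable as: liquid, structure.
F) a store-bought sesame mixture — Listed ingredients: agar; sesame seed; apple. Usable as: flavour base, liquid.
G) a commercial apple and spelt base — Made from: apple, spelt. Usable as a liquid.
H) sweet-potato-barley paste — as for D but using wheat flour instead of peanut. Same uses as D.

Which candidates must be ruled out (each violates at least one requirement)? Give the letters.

A: only chia seed; none excluded — valid
B: has wheat flour, so not kosher-for-Passover — out
C: not usable as a liquid; has fish sauce, so not vegan (and 1 more) — no
D: not usable as a liquid; has barley malt, so not kosher-for-Passover (and 1 more) — out
E: has corn syrup, so not corn-free — out
F: has sesame seed, so not sesame-free — reject
G: has spelt, so not kosher-for-Passover — reject
H: not usable as a liquid; has barley malt, so not kosher-for-Passover — out

B, C, D, E, F, G, H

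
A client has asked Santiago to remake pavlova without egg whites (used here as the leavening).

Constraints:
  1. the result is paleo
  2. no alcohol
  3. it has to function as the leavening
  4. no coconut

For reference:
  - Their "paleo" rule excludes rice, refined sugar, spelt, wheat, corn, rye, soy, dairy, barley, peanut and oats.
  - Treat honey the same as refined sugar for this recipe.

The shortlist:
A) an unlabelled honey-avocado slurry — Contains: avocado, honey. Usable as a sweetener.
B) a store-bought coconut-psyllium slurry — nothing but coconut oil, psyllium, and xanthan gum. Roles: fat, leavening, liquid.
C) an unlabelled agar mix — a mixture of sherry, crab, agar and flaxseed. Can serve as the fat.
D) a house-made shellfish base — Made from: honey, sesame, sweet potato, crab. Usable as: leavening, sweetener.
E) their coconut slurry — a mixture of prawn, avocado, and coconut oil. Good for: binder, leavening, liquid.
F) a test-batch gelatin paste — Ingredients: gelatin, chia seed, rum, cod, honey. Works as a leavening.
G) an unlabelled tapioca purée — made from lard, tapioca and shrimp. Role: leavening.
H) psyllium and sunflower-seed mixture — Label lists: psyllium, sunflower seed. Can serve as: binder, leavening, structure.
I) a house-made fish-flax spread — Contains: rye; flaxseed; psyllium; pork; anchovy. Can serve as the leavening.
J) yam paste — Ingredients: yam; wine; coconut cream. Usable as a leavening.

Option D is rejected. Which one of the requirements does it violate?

paleo

usable as a leavening: satisfied
paleo: has honey — fails
coconut-free: satisfied
alcohol-free: satisfied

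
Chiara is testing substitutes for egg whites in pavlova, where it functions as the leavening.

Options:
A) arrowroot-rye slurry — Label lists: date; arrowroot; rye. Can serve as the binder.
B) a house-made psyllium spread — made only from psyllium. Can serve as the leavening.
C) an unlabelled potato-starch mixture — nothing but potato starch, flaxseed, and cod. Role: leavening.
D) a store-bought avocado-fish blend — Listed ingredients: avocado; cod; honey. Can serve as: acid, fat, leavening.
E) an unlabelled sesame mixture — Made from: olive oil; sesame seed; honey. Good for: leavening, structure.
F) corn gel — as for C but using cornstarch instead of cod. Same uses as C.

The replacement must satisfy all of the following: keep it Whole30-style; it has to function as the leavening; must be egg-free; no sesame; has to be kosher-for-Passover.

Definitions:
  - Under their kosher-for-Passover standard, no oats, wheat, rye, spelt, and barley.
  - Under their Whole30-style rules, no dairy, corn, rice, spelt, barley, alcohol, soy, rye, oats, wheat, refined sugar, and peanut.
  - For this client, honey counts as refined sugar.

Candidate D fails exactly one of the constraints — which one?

usable as a leavening: satisfied
kosher-for-Passover: satisfied
Whole30-style: has honey — fails
sesame-free: satisfied
egg-free: satisfied

Whole30-style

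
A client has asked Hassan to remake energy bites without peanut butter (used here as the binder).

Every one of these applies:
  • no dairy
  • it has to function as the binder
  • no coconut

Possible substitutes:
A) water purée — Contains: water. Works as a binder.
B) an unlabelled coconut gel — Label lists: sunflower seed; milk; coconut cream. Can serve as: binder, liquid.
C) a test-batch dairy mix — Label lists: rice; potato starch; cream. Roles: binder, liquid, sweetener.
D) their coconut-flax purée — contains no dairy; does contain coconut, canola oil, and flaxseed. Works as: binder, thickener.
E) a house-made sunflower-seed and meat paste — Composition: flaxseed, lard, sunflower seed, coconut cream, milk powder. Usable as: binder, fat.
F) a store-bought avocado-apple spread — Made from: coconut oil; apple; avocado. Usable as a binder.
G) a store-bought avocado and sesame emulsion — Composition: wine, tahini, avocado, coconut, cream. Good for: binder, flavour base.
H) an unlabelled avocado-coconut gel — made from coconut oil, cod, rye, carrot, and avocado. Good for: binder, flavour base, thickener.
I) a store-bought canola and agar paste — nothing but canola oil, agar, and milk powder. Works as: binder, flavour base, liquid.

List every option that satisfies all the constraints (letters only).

A: works as a binder, no coconut, no dairy — keep
B: has coconut cream, so not coconut-free; has milk, so not dairy-free — out
C: has cream, so not dairy-free — no
D: has coconut, so not coconut-free — out
E: has coconut cream, so not coconut-free; has milk powder, so not dairy-free — out
F: has coconut oil, so not coconut-free — reject
G: has coconut, so not coconut-free; has cream, so not dairy-free — reject
H: has coconut oil, so not coconut-free — out
I: has milk powder, so not dairy-free — no

A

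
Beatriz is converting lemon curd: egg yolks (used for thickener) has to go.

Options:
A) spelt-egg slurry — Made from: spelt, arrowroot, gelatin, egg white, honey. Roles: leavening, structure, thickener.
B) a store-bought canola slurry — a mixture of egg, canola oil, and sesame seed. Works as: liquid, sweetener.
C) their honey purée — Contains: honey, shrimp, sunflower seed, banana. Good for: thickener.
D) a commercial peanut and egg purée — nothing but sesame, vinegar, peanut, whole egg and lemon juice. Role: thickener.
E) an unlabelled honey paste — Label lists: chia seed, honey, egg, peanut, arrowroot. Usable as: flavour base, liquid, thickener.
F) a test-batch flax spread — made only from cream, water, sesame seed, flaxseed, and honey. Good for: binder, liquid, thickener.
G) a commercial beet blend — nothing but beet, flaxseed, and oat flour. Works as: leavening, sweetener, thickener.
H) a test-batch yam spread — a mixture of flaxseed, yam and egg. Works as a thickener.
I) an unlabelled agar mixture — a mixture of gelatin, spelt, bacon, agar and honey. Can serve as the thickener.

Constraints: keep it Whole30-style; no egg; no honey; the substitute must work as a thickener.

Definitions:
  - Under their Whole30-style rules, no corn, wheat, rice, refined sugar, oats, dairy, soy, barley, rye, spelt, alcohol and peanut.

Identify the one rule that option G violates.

usable as a thickener: satisfied
Whole30-style: has oat flour — fails
egg-free: satisfied
honey-free: satisfied

Whole30-style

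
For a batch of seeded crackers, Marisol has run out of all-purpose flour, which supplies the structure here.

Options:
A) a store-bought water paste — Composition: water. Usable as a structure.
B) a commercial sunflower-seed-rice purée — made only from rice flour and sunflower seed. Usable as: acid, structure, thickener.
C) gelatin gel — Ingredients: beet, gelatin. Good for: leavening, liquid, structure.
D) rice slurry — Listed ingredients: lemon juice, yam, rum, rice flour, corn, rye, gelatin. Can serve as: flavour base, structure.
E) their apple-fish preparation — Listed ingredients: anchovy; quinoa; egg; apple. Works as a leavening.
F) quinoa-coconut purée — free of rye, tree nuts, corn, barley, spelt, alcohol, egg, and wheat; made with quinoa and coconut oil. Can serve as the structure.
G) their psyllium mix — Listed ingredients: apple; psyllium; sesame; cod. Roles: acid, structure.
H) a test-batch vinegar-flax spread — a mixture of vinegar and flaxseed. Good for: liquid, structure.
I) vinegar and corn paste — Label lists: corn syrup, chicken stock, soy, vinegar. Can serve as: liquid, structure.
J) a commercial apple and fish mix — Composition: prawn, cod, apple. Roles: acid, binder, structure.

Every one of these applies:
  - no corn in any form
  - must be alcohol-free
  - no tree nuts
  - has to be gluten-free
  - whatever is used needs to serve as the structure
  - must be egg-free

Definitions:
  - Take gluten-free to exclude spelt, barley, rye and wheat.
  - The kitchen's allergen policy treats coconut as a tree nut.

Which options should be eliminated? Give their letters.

D, E, F, I

A: every rule checks out — valid
B: only rice flour and sunflower seed; none excluded — valid
C: nothing on the exclusion list — OK
D: has rye, so not gluten-free; has corn, so not corn-free (and 1 more) — reject
E: not usable as a structure; has egg, so not egg-free — no
F: has coconut oil, so not tree-nut-free — no
G: tree-nut-free, no alcohol — keep
H: nothing on the exclusion list — OK
I: has corn syrup, so not corn-free — reject
J: nothing on the exclusion list — keep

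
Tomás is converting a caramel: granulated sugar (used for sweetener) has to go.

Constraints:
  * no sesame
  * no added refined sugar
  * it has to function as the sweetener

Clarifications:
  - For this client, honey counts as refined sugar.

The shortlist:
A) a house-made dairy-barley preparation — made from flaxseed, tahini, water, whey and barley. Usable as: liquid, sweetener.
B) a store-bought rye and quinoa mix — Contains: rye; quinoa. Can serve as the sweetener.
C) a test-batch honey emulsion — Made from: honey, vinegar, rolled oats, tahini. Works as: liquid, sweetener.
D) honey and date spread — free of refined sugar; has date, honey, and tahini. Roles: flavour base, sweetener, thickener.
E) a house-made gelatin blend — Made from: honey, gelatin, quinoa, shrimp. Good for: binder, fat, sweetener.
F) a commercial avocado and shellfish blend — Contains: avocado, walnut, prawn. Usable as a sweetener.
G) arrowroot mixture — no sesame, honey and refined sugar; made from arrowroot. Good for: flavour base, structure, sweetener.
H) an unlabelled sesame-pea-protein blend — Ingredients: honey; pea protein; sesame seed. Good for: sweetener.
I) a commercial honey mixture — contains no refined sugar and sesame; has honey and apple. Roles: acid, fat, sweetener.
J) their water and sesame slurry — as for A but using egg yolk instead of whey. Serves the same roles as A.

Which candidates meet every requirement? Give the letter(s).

A: has tahini, so not sesame-free — no
B: only rye and quinoa; none excluded — keep
C: has tahini, so not sesame-free; has honey, so not no-added-sugar — out
D: has tahini, so not sesame-free; has honey, so not no-added-sugar — reject
E: has honey, so not no-added-sugar — no
F: works as a sweetener, no-added-sugar, no sesame — OK
G: works as a sweetener, no-added-sugar, no sesame — keep
H: has sesame seed, so not sesame-free; has honey, so not no-added-sugar — reject
I: has honey, so not no-added-sugar — out
J: has tahini, so not sesame-free — out

B, F, G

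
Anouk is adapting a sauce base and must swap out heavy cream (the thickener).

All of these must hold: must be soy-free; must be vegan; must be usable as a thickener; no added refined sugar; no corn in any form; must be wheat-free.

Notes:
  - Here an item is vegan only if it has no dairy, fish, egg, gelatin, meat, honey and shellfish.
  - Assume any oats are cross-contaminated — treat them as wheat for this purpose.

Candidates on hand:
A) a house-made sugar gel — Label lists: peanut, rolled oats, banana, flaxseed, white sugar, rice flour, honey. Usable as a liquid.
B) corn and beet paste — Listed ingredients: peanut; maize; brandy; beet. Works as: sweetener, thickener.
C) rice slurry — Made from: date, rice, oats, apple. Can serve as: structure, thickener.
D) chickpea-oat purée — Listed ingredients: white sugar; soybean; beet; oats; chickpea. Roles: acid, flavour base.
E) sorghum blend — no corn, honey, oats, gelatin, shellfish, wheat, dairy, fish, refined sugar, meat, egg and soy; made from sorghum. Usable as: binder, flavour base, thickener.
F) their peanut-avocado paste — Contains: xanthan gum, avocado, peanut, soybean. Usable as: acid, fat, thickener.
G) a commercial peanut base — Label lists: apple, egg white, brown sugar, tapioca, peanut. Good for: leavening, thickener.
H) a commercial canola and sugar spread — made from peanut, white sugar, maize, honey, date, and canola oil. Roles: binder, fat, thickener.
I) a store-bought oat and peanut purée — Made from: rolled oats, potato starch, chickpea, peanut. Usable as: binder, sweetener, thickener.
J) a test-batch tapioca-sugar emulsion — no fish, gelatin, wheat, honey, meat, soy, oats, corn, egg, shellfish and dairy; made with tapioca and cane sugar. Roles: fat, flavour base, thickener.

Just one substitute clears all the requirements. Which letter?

E

A: not usable as a thickener; has honey, so not vegan (and 2 more) — no
B: has maize, so not corn-free — no
C: has oats, so not wheat-free — no
D: not usable as a thickener; has oats, so not wheat-free (and 2 more) — out
E: all constraints satisfied — OK
F: has soybean, so not soy-free — reject
G: has egg white, so not vegan; has brown sugar, so not no-added-sugar — reject
H: has honey, so not vegan; has maize, so not corn-free (and 1 more) — out
I: has rolled oats, so not wheat-free — no
J: has cane sugar, so not no-added-sugar — reject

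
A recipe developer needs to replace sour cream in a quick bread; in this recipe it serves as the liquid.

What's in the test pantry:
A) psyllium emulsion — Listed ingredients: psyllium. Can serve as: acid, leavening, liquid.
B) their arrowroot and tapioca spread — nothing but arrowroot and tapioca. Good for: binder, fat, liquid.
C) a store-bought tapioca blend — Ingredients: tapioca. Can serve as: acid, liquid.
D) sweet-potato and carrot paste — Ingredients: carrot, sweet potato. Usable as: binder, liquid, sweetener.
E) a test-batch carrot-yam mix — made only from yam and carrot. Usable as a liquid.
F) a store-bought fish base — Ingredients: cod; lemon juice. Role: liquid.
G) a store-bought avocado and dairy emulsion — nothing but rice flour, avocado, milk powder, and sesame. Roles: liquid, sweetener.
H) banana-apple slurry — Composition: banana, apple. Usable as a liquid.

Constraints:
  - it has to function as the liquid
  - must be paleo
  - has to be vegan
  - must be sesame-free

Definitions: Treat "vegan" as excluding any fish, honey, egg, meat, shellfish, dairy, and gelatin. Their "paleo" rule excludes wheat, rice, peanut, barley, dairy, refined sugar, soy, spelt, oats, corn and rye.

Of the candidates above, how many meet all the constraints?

A: works as a liquid, vegan, no sesame — valid
B: only arrowroot and tapioca; none excluded — keep
C: nothing on the exclusion list — keep
D: paleo, no sesame — OK
E: paleo, vegan — keep
F: has cod, so not vegan — out
G: has milk powder, so not vegan; has milk powder, so not paleo (and 1 more) — out
H: only banana and apple; none excluded — OK

6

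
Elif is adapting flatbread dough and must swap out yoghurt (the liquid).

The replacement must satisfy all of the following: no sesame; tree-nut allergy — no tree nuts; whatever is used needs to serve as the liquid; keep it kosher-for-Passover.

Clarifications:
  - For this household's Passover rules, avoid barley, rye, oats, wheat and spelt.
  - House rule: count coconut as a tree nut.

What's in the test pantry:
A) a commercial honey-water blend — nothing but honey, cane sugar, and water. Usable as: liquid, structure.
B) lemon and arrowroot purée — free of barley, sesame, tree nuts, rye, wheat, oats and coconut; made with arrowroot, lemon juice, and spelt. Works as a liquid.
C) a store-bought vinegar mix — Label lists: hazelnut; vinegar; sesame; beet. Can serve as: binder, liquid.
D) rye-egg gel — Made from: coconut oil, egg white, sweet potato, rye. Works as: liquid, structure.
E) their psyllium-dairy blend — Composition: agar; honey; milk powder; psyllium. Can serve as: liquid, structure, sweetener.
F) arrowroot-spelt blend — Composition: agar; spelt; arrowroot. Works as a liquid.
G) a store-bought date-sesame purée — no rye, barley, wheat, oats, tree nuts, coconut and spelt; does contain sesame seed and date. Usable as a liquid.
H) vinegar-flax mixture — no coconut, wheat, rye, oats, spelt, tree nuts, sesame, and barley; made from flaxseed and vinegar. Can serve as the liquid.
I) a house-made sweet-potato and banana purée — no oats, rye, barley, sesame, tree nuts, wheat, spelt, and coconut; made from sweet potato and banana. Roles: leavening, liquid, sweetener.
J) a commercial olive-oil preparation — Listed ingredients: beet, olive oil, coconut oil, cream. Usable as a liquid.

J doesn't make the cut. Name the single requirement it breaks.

tree-nut-free

usable as a liquid: satisfied
kosher-for-Passover: satisfied
sesame-free: satisfied
tree-nut-free: has coconut oil — fails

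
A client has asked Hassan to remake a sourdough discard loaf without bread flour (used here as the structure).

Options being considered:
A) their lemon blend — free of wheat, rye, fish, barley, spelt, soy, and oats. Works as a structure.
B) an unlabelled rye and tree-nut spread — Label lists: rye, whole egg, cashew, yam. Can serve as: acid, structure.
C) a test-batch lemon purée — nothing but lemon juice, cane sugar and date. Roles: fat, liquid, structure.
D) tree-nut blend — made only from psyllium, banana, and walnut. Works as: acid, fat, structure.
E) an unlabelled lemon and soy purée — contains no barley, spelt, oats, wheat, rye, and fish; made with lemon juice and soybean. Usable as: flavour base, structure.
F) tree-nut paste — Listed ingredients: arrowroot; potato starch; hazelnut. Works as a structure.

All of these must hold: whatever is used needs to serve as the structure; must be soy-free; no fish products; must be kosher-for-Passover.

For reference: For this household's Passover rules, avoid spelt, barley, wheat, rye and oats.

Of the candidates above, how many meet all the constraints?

4

A: works as a structure, kosher-for-Passover, no soy — keep
B: has rye, so not kosher-for-Passover — reject
C: only cane sugar, lemon juice and date; none excluded — valid
D: every rule checks out — OK
E: has soybean, so not soy-free — reject
F: works as a structure, no soy, kosher-for-Passover — valid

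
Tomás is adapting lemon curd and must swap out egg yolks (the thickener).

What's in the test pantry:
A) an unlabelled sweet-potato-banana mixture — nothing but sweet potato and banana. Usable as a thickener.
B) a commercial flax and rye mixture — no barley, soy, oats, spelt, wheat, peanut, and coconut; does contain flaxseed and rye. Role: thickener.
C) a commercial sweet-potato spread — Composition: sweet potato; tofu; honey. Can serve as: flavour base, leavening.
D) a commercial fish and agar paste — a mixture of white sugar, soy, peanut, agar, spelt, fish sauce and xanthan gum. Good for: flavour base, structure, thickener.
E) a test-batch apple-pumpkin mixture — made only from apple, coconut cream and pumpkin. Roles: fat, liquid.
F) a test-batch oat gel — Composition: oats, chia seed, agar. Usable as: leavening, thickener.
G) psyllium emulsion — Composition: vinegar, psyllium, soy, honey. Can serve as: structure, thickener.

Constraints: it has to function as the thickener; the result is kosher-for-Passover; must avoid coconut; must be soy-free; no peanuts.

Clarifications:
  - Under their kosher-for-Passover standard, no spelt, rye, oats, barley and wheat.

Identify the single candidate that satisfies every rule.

A

A: only sweet potato and banana; none excluded — valid
B: has rye, so not kosher-for-Passover — out
C: not usable as a thickener; has tofu, so not soy-free — out
D: has spelt, so not kosher-for-Passover; has soy, so not soy-free (and 1 more) — no
E: not usable as a thickener; has coconut cream, so not coconut-free — out
F: has oats, so not kosher-for-Passover — no
G: has soy, so not soy-free — no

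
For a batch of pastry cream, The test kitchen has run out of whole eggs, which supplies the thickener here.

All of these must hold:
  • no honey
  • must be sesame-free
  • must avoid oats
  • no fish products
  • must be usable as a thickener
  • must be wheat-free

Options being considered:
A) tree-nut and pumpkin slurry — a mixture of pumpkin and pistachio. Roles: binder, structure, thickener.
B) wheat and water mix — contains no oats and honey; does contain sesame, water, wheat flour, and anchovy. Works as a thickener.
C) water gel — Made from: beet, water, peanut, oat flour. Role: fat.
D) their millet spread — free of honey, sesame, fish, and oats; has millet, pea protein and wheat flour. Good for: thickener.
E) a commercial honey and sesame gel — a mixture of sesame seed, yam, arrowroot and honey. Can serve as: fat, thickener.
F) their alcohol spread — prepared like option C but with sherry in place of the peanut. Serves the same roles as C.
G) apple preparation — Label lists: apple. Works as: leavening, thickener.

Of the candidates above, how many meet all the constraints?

A: no oats, no fish — valid
B: has anchovy, so not fish-free; has wheat flour, so not wheat-free (and 1 more) — reject
C: not usable as a thickener; has oat flour, so not oat-free — reject
D: has wheat flour, so not wheat-free — out
E: has honey, so not honey-free; has sesame seed, so not sesame-free — out
F: not usable as a thickener; has oat flour, so not oat-free — no
G: all constraints satisfied — OK

2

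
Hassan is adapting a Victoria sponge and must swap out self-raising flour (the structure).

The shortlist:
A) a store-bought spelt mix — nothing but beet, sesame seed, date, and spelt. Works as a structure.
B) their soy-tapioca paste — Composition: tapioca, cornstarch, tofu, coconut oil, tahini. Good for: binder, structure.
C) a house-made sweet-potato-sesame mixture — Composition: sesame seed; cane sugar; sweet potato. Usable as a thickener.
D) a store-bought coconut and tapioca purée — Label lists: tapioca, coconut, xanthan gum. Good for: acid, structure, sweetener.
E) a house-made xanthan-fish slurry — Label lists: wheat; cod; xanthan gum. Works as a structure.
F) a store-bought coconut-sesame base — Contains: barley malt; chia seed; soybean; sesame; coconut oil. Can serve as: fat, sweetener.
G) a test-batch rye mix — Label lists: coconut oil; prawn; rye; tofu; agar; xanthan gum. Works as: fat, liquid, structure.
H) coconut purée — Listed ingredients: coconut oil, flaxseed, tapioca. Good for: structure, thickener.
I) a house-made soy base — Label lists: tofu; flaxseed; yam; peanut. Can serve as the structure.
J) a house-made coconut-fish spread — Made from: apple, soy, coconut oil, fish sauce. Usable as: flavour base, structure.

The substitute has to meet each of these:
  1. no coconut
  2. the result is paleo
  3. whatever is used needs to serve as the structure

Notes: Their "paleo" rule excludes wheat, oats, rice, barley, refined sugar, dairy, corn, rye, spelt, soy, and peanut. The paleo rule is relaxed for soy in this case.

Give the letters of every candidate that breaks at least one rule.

A, B, C, D, E, F, G, H, I, J

A: has spelt, so not paleo — no
B: has cornstarch, so not paleo; has coconut oil, so not coconut-free — no
C: not usable as a structure; has cane sugar, so not paleo — out
D: has coconut, so not coconut-free — out
E: has wheat, so not paleo — out
F: not usable as a structure; has barley malt, so not paleo (and 1 more) — out
G: has rye, so not paleo; has coconut oil, so not coconut-free — no
H: has coconut oil, so not coconut-free — reject
I: has peanut, so not paleo — reject
J: has coconut oil, so not coconut-free — no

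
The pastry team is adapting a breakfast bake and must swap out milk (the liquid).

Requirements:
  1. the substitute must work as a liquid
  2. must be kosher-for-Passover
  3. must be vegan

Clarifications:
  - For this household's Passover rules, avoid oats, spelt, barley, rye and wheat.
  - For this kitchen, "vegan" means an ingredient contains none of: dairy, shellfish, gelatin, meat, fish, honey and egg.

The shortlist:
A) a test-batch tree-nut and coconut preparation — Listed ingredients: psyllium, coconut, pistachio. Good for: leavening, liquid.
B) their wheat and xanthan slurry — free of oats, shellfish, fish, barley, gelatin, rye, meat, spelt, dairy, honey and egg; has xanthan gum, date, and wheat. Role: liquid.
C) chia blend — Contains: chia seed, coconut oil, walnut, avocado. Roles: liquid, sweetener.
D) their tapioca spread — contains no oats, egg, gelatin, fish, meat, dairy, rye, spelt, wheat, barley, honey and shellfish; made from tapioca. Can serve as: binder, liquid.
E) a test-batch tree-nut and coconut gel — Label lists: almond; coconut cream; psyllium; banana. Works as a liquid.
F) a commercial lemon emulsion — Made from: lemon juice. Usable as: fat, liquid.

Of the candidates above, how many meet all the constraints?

A: vegan, kosher-for-Passover — valid
B: has wheat, so not kosher-for-Passover — out
C: coconut oil and walnut etc. — none of it excluded — OK
D: vegan, kosher-for-Passover — valid
E: nothing on the exclusion list — valid
F: only lemon juice; none excluded — valid

5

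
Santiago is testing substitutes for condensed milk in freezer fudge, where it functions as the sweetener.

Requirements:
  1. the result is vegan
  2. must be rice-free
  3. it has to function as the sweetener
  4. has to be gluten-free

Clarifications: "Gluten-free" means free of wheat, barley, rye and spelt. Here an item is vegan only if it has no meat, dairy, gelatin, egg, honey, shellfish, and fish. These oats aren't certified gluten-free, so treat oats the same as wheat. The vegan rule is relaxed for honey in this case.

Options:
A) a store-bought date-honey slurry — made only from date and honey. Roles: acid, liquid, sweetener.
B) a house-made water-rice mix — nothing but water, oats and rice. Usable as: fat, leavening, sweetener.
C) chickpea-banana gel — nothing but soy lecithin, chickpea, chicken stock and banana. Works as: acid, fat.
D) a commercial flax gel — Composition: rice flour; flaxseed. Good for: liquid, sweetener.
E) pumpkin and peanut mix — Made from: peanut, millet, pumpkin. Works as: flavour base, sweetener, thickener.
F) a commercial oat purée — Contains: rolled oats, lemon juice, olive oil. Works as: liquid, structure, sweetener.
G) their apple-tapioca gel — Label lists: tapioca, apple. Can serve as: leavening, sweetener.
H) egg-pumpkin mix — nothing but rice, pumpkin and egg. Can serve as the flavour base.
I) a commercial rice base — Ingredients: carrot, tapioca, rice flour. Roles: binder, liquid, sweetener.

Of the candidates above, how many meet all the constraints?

3

A: honey is permitted under the vegan carve-out; nothing else excluded — valid
B: has oats, so not gluten-free; has rice, so not rice-free — no
C: not usable as a sweetener; has chicken stock, so not vegan — out
D: has rice flour, so not rice-free — reject
E: gluten-free, vegan — keep
F: has rolled oats, so not gluten-free — reject
G: all constraints satisfied — keep
H: not usable as a sweetener; has egg, so not vegan (and 1 more) — reject
I: has rice flour, so not rice-free — out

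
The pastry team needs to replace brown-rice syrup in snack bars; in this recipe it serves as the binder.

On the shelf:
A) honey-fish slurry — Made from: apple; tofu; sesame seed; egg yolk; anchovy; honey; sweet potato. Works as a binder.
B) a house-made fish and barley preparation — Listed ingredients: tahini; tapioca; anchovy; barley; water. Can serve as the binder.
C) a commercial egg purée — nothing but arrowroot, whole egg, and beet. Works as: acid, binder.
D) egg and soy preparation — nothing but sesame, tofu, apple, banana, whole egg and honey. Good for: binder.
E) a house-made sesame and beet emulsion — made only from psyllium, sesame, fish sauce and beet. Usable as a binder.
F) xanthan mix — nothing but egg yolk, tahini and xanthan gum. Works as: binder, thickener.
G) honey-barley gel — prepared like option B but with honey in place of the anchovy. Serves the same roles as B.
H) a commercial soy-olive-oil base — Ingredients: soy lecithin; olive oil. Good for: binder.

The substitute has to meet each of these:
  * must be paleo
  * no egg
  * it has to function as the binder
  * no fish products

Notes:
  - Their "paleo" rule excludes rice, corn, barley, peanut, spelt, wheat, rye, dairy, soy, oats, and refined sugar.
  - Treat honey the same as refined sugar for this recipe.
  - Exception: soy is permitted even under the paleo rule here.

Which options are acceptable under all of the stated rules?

A: has honey, so not paleo; has anchovy, so not fish-free (and 1 more) — no
B: has barley, so not paleo; has anchovy, so not fish-free — reject
C: has whole egg, so not egg-free — reject
D: has honey, so not paleo; has whole egg, so not egg-free — out
E: has fish sauce, so not fish-free — no
F: has egg yolk, so not egg-free — out
G: has barley, so not paleo — out
H: soy is permitted under the paleo carve-out; nothing else excluded — valid

H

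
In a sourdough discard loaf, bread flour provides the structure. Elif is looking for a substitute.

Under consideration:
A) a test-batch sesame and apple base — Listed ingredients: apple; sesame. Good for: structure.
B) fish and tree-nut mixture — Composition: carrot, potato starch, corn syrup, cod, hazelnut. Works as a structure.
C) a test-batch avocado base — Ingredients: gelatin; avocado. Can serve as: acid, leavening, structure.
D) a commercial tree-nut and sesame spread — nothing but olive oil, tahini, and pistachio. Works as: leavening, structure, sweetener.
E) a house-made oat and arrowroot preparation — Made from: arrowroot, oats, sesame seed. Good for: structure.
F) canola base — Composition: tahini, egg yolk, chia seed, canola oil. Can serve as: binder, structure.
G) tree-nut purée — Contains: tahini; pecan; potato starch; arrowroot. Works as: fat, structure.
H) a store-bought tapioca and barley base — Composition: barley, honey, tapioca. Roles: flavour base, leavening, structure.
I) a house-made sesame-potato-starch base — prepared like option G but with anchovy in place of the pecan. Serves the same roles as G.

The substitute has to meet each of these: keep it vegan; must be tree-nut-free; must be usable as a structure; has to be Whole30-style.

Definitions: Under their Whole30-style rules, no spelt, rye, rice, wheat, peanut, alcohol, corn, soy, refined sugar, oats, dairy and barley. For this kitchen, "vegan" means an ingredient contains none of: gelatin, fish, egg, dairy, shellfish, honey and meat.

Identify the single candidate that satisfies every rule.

A

A: only sesame and apple; none excluded — OK
B: has corn syrup, so not Whole30-style; has cod, so not vegan (and 1 more) — no
C: has gelatin, so not vegan — reject
D: has pistachio, so not tree-nut-free — out
E: has oats, so not Whole30-style — out
F: has egg yolk, so not vegan — reject
G: has pecan, so not tree-nut-free — reject
H: has barley, so not Whole30-style; has honey, so not vegan — no
I: has anchovy, so not vegan — reject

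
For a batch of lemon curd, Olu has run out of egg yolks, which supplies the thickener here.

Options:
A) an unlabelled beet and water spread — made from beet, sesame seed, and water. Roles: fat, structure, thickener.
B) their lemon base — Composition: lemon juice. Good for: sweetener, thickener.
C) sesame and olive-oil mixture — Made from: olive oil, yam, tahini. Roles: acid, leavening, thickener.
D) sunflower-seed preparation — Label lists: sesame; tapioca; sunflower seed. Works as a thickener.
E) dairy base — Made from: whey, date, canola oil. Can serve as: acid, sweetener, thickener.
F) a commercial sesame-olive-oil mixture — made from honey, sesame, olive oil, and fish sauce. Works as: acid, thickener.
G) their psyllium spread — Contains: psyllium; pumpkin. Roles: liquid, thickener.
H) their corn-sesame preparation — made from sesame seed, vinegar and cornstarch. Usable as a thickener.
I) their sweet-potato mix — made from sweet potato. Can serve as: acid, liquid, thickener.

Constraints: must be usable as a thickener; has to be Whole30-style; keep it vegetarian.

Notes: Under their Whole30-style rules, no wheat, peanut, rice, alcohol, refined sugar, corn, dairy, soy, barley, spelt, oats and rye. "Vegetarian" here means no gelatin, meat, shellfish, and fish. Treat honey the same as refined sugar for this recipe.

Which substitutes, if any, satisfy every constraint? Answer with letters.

A, B, C, D, G, I

A: only sesame seed, beet, and water; none excluded — OK
B: all constraints satisfied — keep
C: works as a thickener, vegetarian, Whole30-style — keep
D: vegetarian, Whole30-style — OK
E: has whey, so not Whole30-style — reject
F: has honey, so not Whole30-style; has fish sauce, so not vegetarian — reject
G: Whole30-style, vegetarian — keep
H: has cornstarch, so not Whole30-style — no
I: every rule checks out — valid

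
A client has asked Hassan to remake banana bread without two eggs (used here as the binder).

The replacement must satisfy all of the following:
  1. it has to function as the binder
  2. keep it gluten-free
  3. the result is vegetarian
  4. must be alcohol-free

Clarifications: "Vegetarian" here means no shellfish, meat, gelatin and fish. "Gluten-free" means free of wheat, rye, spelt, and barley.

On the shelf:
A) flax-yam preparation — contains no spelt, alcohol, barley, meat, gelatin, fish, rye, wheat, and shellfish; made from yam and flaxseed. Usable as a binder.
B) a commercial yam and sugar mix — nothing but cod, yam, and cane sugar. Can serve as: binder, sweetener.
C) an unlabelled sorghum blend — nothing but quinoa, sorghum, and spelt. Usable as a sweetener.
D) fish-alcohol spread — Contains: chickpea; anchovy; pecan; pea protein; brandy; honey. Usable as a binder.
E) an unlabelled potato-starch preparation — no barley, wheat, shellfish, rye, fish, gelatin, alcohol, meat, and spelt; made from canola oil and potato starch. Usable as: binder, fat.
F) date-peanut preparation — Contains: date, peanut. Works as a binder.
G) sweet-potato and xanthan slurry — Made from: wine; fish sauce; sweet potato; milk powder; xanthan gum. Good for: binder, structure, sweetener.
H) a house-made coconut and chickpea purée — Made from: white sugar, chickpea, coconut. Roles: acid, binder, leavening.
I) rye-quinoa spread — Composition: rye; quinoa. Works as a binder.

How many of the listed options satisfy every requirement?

A: every rule checks out — OK
B: has cod, so not vegetarian — reject
C: not usable as a binder; has spelt, so not gluten-free — no
D: has anchovy, so not vegetarian; has brandy, so not alcohol-free — no
E: nothing on the exclusion list — OK
F: only peanut and date; none excluded — OK
G: has fish sauce, so not vegetarian; has wine, so not alcohol-free — no
H: only coconut, white sugar and chickpea; none excluded — valid
I: has rye, so not gluten-free — reject

4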